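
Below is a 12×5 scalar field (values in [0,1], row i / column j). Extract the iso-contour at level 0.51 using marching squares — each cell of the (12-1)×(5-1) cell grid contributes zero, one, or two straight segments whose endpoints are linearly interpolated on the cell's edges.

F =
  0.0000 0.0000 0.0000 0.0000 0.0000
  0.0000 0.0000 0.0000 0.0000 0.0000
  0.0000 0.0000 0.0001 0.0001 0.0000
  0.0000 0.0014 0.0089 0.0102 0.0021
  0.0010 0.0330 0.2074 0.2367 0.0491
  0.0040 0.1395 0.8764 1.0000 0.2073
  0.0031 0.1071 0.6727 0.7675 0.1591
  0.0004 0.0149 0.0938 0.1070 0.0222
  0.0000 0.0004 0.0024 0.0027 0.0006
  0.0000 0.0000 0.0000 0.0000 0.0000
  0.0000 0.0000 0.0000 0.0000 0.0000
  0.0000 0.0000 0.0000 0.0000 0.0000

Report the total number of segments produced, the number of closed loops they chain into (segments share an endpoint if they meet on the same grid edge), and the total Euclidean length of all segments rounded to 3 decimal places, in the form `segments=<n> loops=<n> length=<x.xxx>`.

cell (4,1): code 0100 → (4.452,2.000)–(5.000,1.503)
cell (4,2): code 1100 → (4.358,3.000)–(4.452,2.000)
cell (4,3): code 1000 → (5.000,3.618)–(4.358,3.000)
cell (5,1): code 0110 → (5.000,1.503)–(6.000,1.712)
cell (5,3): code 1001 → (6.000,3.423)–(5.000,3.618)
cell (6,1): code 0010 → (6.000,1.712)–(6.281,2.000)
cell (6,2): code 0011 → (6.281,2.000)–(6.390,3.000)
cell (6,3): code 0001 → (6.390,3.000)–(6.000,3.423)
total: 8 segments, chained into 1 closed loop(s), length Σ = 6.659364

segments=8 loops=1 length=6.659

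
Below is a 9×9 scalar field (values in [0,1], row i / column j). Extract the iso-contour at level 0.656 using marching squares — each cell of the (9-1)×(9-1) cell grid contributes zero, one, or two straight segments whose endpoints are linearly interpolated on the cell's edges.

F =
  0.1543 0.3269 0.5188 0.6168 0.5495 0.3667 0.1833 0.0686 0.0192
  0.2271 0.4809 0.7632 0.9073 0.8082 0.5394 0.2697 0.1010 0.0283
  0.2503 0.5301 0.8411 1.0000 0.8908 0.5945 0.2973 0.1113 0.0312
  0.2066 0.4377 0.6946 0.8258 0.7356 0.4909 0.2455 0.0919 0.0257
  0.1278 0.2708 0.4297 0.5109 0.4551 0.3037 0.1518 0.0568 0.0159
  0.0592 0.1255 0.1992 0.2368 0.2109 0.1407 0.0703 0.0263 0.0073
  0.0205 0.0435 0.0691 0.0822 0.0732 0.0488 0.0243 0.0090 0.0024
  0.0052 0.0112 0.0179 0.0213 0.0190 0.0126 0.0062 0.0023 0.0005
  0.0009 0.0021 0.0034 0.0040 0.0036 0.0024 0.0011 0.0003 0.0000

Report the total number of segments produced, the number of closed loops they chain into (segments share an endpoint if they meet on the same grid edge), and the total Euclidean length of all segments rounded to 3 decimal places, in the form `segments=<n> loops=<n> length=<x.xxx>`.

segments=12 loops=1 length=10.516

cell (0,1): code 0100 → (0.561,2.000)–(1.000,1.620)
cell (0,2): code 1100 → (0.135,3.000)–(0.561,2.000)
cell (0,3): code 1100 → (0.412,4.000)–(0.135,3.000)
cell (0,4): code 1000 → (1.000,4.566)–(0.412,4.000)
cell (1,1): code 0110 → (1.000,1.620)–(2.000,1.405)
cell (1,4): code 1001 → (2.000,4.792)–(1.000,4.566)
cell (2,1): code 0110 → (2.000,1.405)–(3.000,1.850)
cell (2,4): code 1001 → (3.000,4.325)–(2.000,4.792)
cell (3,1): code 0010 → (3.000,1.850)–(3.146,2.000)
cell (3,2): code 0011 → (3.146,2.000)–(3.539,3.000)
cell (3,3): code 0011 → (3.539,3.000)–(3.284,4.000)
cell (3,4): code 0001 → (3.284,4.000)–(3.000,4.325)
total: 12 segments, chained into 1 closed loop(s), length Σ = 10.515605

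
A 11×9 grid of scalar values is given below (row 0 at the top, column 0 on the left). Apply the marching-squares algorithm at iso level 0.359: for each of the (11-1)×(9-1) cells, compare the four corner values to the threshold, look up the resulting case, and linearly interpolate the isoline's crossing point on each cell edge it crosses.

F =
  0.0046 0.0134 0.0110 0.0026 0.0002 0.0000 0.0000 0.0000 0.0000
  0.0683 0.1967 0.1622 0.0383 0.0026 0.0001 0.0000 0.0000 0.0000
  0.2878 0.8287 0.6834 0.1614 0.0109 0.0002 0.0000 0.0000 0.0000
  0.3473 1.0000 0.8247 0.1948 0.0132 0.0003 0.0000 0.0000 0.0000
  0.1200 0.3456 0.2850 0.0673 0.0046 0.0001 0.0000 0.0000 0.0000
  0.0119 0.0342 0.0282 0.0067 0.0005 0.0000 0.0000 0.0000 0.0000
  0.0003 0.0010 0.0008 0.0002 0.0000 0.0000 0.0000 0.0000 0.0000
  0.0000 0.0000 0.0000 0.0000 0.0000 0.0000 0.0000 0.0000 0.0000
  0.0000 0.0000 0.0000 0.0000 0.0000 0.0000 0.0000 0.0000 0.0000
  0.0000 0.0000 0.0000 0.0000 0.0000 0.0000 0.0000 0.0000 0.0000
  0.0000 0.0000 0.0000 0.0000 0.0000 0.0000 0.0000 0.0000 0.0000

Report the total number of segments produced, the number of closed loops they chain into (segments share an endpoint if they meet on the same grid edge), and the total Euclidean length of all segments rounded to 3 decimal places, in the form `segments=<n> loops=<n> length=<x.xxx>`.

cell (1,0): code 0100 → (1.257,1.000)–(2.000,0.132)
cell (1,1): code 1100 → (1.378,2.000)–(1.257,1.000)
cell (1,2): code 1000 → (2.000,2.621)–(1.378,2.000)
cell (2,0): code 0110 → (2.000,0.132)–(3.000,0.018)
cell (2,2): code 1001 → (3.000,2.739)–(2.000,2.621)
cell (3,0): code 0010 → (3.000,0.018)–(3.980,1.000)
cell (3,1): code 0011 → (3.980,1.000)–(3.863,2.000)
cell (3,2): code 0001 → (3.863,2.000)–(3.000,2.739)
total: 8 segments, chained into 1 closed loop(s), length Σ = 8.573298

segments=8 loops=1 length=8.573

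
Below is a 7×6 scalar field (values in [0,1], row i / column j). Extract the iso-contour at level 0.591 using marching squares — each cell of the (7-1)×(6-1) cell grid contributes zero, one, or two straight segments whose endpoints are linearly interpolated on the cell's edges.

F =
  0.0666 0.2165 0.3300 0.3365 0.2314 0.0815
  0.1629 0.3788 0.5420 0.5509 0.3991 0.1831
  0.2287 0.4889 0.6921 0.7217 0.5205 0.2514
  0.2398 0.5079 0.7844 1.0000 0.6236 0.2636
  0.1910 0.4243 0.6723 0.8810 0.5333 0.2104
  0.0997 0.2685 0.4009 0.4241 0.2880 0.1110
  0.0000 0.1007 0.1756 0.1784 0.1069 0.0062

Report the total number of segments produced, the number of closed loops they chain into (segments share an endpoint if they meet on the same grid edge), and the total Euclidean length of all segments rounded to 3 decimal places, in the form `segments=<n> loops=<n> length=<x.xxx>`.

segments=12 loops=1 length=9.609

cell (1,1): code 0100 → (1.326,2.000)–(2.000,1.502)
cell (1,2): code 1100 → (1.235,3.000)–(1.326,2.000)
cell (1,3): code 1000 → (2.000,3.650)–(1.235,3.000)
cell (2,1): code 0110 → (2.000,1.502)–(3.000,1.301)
cell (2,3): code 1101 → (2.684,4.000)–(2.000,3.650)
cell (2,4): code 1000 → (3.000,4.091)–(2.684,4.000)
cell (3,1): code 0110 → (3.000,1.301)–(4.000,1.672)
cell (3,3): code 1011 → (4.000,3.834)–(3.361,4.000)
cell (3,4): code 0001 → (3.361,4.000)–(3.000,4.091)
cell (4,1): code 0010 → (4.000,1.672)–(4.300,2.000)
cell (4,2): code 0011 → (4.300,2.000)–(4.635,3.000)
cell (4,3): code 0001 → (4.635,3.000)–(4.000,3.834)
total: 12 segments, chained into 1 closed loop(s), length Σ = 9.608834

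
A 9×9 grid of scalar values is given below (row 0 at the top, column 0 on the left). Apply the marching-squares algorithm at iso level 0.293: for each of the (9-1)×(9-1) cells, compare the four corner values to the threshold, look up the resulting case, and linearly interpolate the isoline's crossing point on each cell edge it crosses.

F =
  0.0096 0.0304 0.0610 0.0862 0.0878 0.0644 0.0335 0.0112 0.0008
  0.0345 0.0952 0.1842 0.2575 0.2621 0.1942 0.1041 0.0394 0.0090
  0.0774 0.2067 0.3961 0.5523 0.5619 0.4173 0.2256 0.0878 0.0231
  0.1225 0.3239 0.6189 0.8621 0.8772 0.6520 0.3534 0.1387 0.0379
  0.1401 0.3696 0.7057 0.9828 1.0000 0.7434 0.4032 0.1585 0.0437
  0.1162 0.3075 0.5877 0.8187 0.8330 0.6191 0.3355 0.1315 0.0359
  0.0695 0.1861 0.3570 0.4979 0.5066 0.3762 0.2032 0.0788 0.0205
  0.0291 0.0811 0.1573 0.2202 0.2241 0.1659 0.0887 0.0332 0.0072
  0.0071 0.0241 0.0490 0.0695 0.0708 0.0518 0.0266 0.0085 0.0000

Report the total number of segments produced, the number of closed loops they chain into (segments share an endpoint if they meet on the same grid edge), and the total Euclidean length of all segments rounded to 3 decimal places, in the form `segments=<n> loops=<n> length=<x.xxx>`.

segments=22 loops=1 length=17.884

cell (1,1): code 0100 → (1.513,2.000)–(2.000,1.456)
cell (1,2): code 1100 → (1.120,3.000)–(1.513,2.000)
cell (1,3): code 1100 → (1.103,4.000)–(1.120,3.000)
cell (1,4): code 1100 → (1.443,5.000)–(1.103,4.000)
cell (1,5): code 1000 → (2.000,5.648)–(1.443,5.000)
cell (2,0): code 0100 → (2.736,1.000)–(3.000,0.847)
cell (2,1): code 1110 → (2.000,1.456)–(2.736,1.000)
cell (2,5): code 1101 → (2.527,6.000)–(2.000,5.648)
cell (2,6): code 1000 → (3.000,6.281)–(2.527,6.000)
cell (3,0): code 0110 → (3.000,0.847)–(4.000,0.666)
cell (3,6): code 1001 → (4.000,6.450)–(3.000,6.281)
cell (4,0): code 0110 → (4.000,0.666)–(5.000,0.924)
cell (4,6): code 1001 → (5.000,6.208)–(4.000,6.450)
cell (5,0): code 0010 → (5.000,0.924)–(5.119,1.000)
cell (5,1): code 0111 → (5.119,1.000)–(6.000,1.626)
cell (5,5): code 1011 → (6.000,5.481)–(5.321,6.000)
cell (5,6): code 0001 → (5.321,6.000)–(5.000,6.208)
cell (6,1): code 0010 → (6.000,1.626)–(6.320,2.000)
cell (6,2): code 0011 → (6.320,2.000)–(6.738,3.000)
cell (6,3): code 0011 → (6.738,3.000)–(6.756,4.000)
cell (6,4): code 0011 → (6.756,4.000)–(6.396,5.000)
cell (6,5): code 0001 → (6.396,5.000)–(6.000,5.481)
total: 22 segments, chained into 1 closed loop(s), length Σ = 17.883848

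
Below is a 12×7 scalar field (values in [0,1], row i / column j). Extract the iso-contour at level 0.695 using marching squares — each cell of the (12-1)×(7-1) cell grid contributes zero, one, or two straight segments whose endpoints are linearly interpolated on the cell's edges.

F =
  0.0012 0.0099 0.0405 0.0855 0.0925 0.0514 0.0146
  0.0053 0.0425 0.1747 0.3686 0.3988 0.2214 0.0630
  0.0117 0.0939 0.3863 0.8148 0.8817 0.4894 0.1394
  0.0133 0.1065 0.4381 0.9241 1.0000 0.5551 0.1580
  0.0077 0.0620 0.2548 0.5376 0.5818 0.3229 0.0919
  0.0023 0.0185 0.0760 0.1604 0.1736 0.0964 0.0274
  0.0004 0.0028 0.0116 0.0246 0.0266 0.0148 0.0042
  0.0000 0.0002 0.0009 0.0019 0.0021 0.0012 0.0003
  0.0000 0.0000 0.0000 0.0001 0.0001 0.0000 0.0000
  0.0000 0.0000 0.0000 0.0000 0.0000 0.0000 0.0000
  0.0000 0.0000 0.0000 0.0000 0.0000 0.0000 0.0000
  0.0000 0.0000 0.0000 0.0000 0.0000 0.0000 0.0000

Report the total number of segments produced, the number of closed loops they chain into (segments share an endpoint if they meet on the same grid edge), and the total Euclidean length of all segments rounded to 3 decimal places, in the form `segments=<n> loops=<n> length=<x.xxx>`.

cell (1,2): code 0100 → (1.732,3.000)–(2.000,2.720)
cell (1,3): code 1100 → (1.613,4.000)–(1.732,3.000)
cell (1,4): code 1000 → (2.000,4.476)–(1.613,4.000)
cell (2,2): code 0110 → (2.000,2.720)–(3.000,2.529)
cell (2,4): code 1001 → (3.000,4.686)–(2.000,4.476)
cell (3,2): code 0010 → (3.000,2.529)–(3.593,3.000)
cell (3,3): code 0011 → (3.593,3.000)–(3.729,4.000)
cell (3,4): code 0001 → (3.729,4.000)–(3.000,4.686)
total: 8 segments, chained into 1 closed loop(s), length Σ = 6.815275

segments=8 loops=1 length=6.815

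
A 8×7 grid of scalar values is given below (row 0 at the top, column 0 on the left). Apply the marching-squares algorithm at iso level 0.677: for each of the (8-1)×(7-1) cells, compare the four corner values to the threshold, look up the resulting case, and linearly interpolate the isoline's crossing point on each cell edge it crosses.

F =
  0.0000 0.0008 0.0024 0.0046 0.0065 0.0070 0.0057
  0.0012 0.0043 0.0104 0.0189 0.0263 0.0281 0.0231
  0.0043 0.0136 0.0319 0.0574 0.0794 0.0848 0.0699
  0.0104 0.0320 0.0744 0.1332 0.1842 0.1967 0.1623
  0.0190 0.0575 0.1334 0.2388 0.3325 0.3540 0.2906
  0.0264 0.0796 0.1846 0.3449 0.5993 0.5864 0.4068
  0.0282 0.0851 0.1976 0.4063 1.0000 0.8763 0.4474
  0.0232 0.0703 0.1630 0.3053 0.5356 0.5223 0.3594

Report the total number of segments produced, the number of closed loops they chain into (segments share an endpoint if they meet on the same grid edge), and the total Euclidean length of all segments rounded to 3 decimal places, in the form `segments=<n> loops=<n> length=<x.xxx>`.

cell (5,3): code 0100 → (5.194,4.000)–(6.000,3.456)
cell (5,4): code 1100 → (5.313,5.000)–(5.194,4.000)
cell (5,5): code 1000 → (6.000,5.465)–(5.313,5.000)
cell (6,3): code 0010 → (6.000,3.456)–(6.696,4.000)
cell (6,4): code 0011 → (6.696,4.000)–(6.563,5.000)
cell (6,5): code 0001 → (6.563,5.000)–(6.000,5.465)
total: 6 segments, chained into 1 closed loop(s), length Σ = 5.431066

segments=6 loops=1 length=5.431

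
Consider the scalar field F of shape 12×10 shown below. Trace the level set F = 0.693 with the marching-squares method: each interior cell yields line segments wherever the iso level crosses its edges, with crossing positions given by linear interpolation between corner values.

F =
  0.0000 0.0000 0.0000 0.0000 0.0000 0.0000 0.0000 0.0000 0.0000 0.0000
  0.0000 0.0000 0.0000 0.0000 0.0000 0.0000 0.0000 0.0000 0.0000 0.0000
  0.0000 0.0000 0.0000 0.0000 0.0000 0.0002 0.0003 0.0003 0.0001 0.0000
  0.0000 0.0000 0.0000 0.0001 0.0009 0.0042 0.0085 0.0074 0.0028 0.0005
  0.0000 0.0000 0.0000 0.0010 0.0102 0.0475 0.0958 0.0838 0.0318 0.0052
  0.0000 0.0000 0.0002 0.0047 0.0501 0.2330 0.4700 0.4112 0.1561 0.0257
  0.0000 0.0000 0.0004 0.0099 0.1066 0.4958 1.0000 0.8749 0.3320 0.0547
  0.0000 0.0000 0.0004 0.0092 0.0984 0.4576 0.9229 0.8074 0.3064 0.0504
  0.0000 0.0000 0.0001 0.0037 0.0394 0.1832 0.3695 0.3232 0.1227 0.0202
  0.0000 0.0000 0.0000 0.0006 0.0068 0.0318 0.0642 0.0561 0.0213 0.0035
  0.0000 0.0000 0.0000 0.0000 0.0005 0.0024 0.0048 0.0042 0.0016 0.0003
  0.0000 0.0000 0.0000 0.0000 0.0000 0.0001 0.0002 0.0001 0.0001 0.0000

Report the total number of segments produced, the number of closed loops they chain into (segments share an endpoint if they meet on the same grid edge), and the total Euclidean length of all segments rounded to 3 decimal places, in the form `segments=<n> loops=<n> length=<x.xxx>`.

cell (5,5): code 0100 → (5.421,6.000)–(6.000,5.391)
cell (5,6): code 1100 → (5.608,7.000)–(5.421,6.000)
cell (5,7): code 1000 → (6.000,7.335)–(5.608,7.000)
cell (6,5): code 0110 → (6.000,5.391)–(7.000,5.506)
cell (6,7): code 1001 → (7.000,7.228)–(6.000,7.335)
cell (7,5): code 0010 → (7.000,5.506)–(7.415,6.000)
cell (7,6): code 0011 → (7.415,6.000)–(7.236,7.000)
cell (7,7): code 0001 → (7.236,7.000)–(7.000,7.228)
total: 8 segments, chained into 1 closed loop(s), length Σ = 6.375889

segments=8 loops=1 length=6.376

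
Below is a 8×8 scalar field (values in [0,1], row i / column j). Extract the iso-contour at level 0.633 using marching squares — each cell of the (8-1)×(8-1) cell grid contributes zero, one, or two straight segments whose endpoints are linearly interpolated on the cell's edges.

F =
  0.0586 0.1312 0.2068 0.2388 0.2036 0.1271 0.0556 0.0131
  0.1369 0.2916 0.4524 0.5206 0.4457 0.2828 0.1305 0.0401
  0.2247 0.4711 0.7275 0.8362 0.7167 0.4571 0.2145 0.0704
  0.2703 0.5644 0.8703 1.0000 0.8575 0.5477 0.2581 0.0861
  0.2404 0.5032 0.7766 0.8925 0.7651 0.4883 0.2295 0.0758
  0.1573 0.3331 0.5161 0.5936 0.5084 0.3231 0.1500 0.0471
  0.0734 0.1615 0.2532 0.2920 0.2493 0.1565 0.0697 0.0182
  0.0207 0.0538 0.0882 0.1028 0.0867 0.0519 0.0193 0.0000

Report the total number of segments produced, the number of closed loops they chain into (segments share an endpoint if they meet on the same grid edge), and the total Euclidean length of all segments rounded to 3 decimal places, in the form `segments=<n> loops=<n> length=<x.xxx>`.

cell (1,1): code 0100 → (1.656,2.000)–(2.000,1.631)
cell (1,2): code 1100 → (1.356,3.000)–(1.656,2.000)
cell (1,3): code 1100 → (1.691,4.000)–(1.356,3.000)
cell (1,4): code 1000 → (2.000,4.322)–(1.691,4.000)
cell (2,1): code 0110 → (2.000,1.631)–(3.000,1.224)
cell (2,4): code 1001 → (3.000,4.725)–(2.000,4.322)
cell (3,1): code 0110 → (3.000,1.224)–(4.000,1.475)
cell (3,4): code 1001 → (4.000,4.477)–(3.000,4.725)
cell (4,1): code 0010 → (4.000,1.475)–(4.551,2.000)
cell (4,2): code 0011 → (4.551,2.000)–(4.868,3.000)
cell (4,3): code 0011 → (4.868,3.000)–(4.515,4.000)
cell (4,4): code 0001 → (4.515,4.000)–(4.000,4.477)
total: 12 segments, chained into 1 closed loop(s), length Σ = 10.840639

segments=12 loops=1 length=10.841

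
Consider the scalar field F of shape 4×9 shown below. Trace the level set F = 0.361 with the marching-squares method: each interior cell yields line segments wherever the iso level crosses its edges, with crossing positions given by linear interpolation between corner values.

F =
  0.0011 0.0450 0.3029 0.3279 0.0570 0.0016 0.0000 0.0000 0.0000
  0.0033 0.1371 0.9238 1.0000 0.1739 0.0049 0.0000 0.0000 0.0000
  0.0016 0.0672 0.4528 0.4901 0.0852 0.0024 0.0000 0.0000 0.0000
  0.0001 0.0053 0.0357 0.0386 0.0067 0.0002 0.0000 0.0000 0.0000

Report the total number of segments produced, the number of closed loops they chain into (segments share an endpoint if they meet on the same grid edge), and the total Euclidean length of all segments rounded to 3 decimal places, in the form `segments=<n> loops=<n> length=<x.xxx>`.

cell (0,1): code 0100 → (0.094,2.000)–(1.000,1.285)
cell (0,2): code 1100 → (0.049,3.000)–(0.094,2.000)
cell (0,3): code 1000 → (1.000,3.774)–(0.049,3.000)
cell (1,1): code 0110 → (1.000,1.285)–(2.000,1.762)
cell (1,3): code 1001 → (2.000,3.319)–(1.000,3.774)
cell (2,1): code 0010 → (2.000,1.762)–(2.220,2.000)
cell (2,2): code 0011 → (2.220,2.000)–(2.286,3.000)
cell (2,3): code 0001 → (2.286,3.000)–(2.000,3.319)
total: 8 segments, chained into 1 closed loop(s), length Σ = 7.342623

segments=8 loops=1 length=7.343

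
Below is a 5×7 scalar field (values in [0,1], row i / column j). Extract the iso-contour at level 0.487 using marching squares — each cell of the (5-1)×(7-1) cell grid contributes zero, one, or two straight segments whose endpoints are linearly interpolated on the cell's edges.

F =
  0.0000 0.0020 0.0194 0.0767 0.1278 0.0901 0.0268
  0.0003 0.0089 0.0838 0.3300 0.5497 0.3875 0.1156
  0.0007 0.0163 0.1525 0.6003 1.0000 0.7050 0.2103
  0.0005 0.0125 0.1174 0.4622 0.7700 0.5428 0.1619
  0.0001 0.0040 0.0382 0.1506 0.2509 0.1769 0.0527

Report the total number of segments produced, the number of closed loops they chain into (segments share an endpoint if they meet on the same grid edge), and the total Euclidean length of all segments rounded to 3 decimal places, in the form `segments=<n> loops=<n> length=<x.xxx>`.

segments=12 loops=1 length=8.104

cell (0,3): code 0100 → (0.851,4.000)–(1.000,3.715)
cell (0,4): code 1000 → (1.000,4.387)–(0.851,4.000)
cell (1,2): code 0100 → (1.581,3.000)–(2.000,2.747)
cell (1,3): code 1110 → (1.000,3.715)–(1.581,3.000)
cell (1,4): code 1101 → (1.313,5.000)–(1.000,4.387)
cell (1,5): code 1000 → (2.000,5.441)–(1.313,5.000)
cell (2,2): code 0010 → (2.000,2.747)–(2.820,3.000)
cell (2,3): code 0111 → (2.820,3.000)–(3.000,3.081)
cell (2,5): code 1001 → (3.000,5.146)–(2.000,5.441)
cell (3,3): code 0010 → (3.000,3.081)–(3.545,4.000)
cell (3,4): code 0011 → (3.545,4.000)–(3.153,5.000)
cell (3,5): code 0001 → (3.153,5.000)–(3.000,5.146)
total: 12 segments, chained into 1 closed loop(s), length Σ = 8.103574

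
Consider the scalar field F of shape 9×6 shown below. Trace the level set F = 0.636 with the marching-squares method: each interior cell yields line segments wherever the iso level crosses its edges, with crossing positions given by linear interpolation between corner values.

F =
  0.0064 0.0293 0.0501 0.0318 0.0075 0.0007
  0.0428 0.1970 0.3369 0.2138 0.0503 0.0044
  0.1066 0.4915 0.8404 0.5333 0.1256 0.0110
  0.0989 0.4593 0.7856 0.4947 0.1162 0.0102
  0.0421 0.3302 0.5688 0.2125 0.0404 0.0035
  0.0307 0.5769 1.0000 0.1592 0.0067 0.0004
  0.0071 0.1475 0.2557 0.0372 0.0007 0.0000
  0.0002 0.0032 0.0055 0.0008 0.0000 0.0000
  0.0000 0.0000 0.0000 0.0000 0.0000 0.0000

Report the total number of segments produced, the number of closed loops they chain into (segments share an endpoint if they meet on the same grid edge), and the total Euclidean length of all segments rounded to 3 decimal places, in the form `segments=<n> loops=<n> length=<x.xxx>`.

segments=10 loops=2 length=8.998

cell (1,1): code 0100 → (1.594,2.000)–(2.000,1.414)
cell (1,2): code 1000 → (2.000,2.666)–(1.594,2.000)
cell (2,1): code 0110 → (2.000,1.414)–(3.000,1.542)
cell (2,2): code 1001 → (3.000,2.514)–(2.000,2.666)
cell (3,1): code 0010 → (3.000,1.542)–(3.690,2.000)
cell (3,2): code 0001 → (3.690,2.000)–(3.000,2.514)
cell (4,1): code 0100 → (4.156,2.000)–(5.000,1.140)
cell (4,2): code 1000 → (5.000,2.433)–(4.156,2.000)
cell (5,1): code 0010 → (5.000,1.140)–(5.489,2.000)
cell (5,2): code 0001 → (5.489,2.000)–(5.000,2.433)
total: 10 segments, chained into 2 closed loop(s), length Σ = 8.997617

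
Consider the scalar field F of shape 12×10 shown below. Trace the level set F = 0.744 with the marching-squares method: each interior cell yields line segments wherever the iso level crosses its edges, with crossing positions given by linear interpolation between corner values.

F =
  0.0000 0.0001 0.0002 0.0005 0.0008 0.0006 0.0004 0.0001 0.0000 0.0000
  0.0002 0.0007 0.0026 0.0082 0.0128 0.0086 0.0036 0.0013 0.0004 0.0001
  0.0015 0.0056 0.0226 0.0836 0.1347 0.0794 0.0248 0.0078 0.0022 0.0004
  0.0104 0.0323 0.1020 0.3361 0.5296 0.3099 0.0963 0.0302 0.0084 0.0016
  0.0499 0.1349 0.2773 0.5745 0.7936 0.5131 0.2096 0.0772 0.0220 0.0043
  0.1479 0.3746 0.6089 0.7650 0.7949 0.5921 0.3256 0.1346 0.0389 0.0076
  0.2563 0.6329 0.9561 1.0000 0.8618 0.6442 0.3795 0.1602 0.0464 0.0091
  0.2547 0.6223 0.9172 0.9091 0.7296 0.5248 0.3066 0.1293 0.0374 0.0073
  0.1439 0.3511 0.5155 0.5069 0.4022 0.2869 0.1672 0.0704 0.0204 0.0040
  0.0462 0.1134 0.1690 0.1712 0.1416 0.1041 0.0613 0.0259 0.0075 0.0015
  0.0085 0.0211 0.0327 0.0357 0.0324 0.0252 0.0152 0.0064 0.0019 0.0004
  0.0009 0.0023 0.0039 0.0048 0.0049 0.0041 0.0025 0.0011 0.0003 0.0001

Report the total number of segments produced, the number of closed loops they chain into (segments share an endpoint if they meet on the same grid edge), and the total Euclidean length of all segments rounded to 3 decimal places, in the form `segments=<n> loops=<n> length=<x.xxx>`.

segments=14 loops=1 length=10.711

cell (3,3): code 0100 → (3.812,4.000)–(4.000,3.774)
cell (3,4): code 1000 → (4.000,4.177)–(3.812,4.000)
cell (4,2): code 0100 → (4.890,3.000)–(5.000,2.865)
cell (4,3): code 1110 → (4.000,3.774)–(4.890,3.000)
cell (4,4): code 1001 → (5.000,4.251)–(4.000,4.177)
cell (5,1): code 0100 → (5.389,2.000)–(6.000,1.344)
cell (5,2): code 1110 → (5.000,2.865)–(5.389,2.000)
cell (5,4): code 1001 → (6.000,4.541)–(5.000,4.251)
cell (6,1): code 0110 → (6.000,1.344)–(7.000,1.413)
cell (6,3): code 1011 → (7.000,3.920)–(6.891,4.000)
cell (6,4): code 0001 → (6.891,4.000)–(6.000,4.541)
cell (7,1): code 0010 → (7.000,1.413)–(7.431,2.000)
cell (7,2): code 0011 → (7.431,2.000)–(7.410,3.000)
cell (7,3): code 0001 → (7.410,3.000)–(7.000,3.920)
total: 14 segments, chained into 1 closed loop(s), length Σ = 10.711031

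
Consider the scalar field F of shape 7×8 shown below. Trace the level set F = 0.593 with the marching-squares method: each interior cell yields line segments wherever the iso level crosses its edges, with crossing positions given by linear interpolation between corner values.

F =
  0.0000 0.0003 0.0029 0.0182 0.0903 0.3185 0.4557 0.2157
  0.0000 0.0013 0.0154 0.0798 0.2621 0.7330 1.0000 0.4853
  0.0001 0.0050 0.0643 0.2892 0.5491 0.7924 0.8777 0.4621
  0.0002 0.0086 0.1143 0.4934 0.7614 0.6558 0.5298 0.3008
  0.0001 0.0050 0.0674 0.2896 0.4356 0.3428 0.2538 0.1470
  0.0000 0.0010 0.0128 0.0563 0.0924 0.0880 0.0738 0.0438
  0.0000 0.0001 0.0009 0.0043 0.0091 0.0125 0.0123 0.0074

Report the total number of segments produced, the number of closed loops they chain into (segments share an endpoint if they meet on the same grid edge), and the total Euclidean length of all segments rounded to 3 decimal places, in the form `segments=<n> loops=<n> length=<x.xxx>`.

cell (0,4): code 0100 → (0.662,5.000)–(1.000,4.703)
cell (0,5): code 1100 → (0.252,6.000)–(0.662,5.000)
cell (0,6): code 1000 → (1.000,6.791)–(0.252,6.000)
cell (1,4): code 0110 → (1.000,4.703)–(2.000,4.180)
cell (1,6): code 1001 → (2.000,6.685)–(1.000,6.791)
cell (2,3): code 0100 → (2.207,4.000)–(3.000,3.372)
cell (2,4): code 1110 → (2.000,4.180)–(2.207,4.000)
cell (2,5): code 1011 → (3.000,5.498)–(2.818,6.000)
cell (2,6): code 0001 → (2.818,6.000)–(2.000,6.685)
cell (3,3): code 0010 → (3.000,3.372)–(3.517,4.000)
cell (3,4): code 0011 → (3.517,4.000)–(3.201,5.000)
cell (3,5): code 0001 → (3.201,5.000)–(3.000,5.498)
total: 12 segments, chained into 1 closed loop(s), length Σ = 10.039592

segments=12 loops=1 length=10.040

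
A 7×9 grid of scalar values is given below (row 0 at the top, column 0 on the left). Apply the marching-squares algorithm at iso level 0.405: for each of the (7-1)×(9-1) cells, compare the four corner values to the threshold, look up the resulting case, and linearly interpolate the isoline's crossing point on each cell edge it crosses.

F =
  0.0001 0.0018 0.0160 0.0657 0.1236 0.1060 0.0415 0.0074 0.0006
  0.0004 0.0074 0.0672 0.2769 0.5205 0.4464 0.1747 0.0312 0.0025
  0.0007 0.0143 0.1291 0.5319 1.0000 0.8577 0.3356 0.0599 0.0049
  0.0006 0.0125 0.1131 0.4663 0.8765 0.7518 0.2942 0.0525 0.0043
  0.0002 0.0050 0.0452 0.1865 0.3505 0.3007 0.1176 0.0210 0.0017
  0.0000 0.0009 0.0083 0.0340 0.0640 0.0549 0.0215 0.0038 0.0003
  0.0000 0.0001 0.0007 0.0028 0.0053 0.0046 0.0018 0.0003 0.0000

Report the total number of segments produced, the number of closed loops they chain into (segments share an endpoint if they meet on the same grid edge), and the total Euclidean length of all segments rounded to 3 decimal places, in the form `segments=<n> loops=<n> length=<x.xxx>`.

segments=12 loops=1 length=9.902

cell (0,3): code 0100 → (0.709,4.000)–(1.000,3.526)
cell (0,4): code 1100 → (0.878,5.000)–(0.709,4.000)
cell (0,5): code 1000 → (1.000,5.152)–(0.878,5.000)
cell (1,2): code 0100 → (1.502,3.000)–(2.000,2.685)
cell (1,3): code 1110 → (1.000,3.526)–(1.502,3.000)
cell (1,5): code 1001 → (2.000,5.867)–(1.000,5.152)
cell (2,2): code 0110 → (2.000,2.685)–(3.000,2.826)
cell (2,5): code 1001 → (3.000,5.758)–(2.000,5.867)
cell (3,2): code 0010 → (3.000,2.826)–(3.219,3.000)
cell (3,3): code 0011 → (3.219,3.000)–(3.896,4.000)
cell (3,4): code 0011 → (3.896,4.000)–(3.769,5.000)
cell (3,5): code 0001 → (3.769,5.000)–(3.000,5.758)
total: 12 segments, chained into 1 closed loop(s), length Σ = 9.901735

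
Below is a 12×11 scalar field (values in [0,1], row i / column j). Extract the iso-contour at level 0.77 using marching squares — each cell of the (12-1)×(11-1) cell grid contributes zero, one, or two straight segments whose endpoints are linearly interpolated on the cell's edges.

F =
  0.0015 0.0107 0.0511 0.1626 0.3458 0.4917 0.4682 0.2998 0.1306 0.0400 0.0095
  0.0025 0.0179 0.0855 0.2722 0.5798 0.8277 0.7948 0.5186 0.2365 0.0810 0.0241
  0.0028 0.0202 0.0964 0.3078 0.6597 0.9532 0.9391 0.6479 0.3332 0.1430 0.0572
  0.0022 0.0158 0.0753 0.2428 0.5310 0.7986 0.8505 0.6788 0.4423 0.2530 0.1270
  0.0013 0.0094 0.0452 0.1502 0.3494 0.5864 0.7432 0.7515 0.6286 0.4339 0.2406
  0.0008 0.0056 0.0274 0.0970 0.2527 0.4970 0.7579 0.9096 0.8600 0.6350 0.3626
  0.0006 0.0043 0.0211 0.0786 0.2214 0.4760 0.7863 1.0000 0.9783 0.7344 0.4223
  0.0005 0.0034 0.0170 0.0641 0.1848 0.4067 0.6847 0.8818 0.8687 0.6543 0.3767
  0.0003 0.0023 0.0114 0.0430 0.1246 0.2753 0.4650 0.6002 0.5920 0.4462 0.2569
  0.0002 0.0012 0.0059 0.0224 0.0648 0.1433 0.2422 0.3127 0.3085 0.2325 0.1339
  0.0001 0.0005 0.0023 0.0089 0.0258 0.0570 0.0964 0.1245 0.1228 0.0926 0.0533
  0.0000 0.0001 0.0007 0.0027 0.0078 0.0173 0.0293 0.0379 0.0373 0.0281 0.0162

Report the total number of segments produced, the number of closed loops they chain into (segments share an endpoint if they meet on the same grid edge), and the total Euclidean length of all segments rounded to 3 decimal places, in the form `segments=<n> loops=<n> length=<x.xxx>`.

segments=22 loops=2 length=17.483

cell (0,4): code 0100 → (0.828,5.000)–(1.000,4.767)
cell (0,5): code 1100 → (0.924,6.000)–(0.828,5.000)
cell (0,6): code 1000 → (1.000,6.090)–(0.924,6.000)
cell (1,4): code 0110 → (1.000,4.767)–(2.000,4.376)
cell (1,6): code 1001 → (2.000,6.581)–(1.000,6.090)
cell (2,4): code 0110 → (2.000,4.376)–(3.000,4.893)
cell (2,6): code 1001 → (3.000,6.469)–(2.000,6.581)
cell (3,4): code 0010 → (3.000,4.893)–(3.135,5.000)
cell (3,5): code 0011 → (3.135,5.000)–(3.750,6.000)
cell (3,6): code 0001 → (3.750,6.000)–(3.000,6.469)
cell (4,6): code 0100 → (4.117,7.000)–(5.000,6.080)
cell (4,7): code 1100 → (4.611,8.000)–(4.117,7.000)
cell (4,8): code 1000 → (5.000,8.400)–(4.611,8.000)
cell (5,5): code 0100 → (5.426,6.000)–(6.000,5.947)
cell (5,6): code 1110 → (5.000,6.080)–(5.426,6.000)
cell (5,8): code 1001 → (6.000,8.854)–(5.000,8.400)
cell (6,5): code 0010 → (6.000,5.947)–(6.160,6.000)
cell (6,6): code 0111 → (6.160,6.000)–(7.000,6.433)
cell (6,8): code 1001 → (7.000,8.460)–(6.000,8.854)
cell (7,6): code 0010 → (7.000,6.433)–(7.397,7.000)
cell (7,7): code 0011 → (7.397,7.000)–(7.357,8.000)
cell (7,8): code 0001 → (7.357,8.000)–(7.000,8.460)
total: 22 segments, chained into 2 closed loop(s), length Σ = 17.482641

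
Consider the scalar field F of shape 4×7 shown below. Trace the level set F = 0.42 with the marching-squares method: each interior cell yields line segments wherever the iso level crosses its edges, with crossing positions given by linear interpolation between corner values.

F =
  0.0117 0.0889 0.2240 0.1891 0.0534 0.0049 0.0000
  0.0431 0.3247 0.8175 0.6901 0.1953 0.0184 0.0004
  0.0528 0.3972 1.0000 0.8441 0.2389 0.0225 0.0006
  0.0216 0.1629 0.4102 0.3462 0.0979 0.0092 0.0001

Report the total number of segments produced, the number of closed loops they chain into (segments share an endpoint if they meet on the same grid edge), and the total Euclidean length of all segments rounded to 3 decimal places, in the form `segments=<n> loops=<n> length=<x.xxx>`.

cell (0,1): code 0100 → (0.330,2.000)–(1.000,1.193)
cell (0,2): code 1100 → (0.461,3.000)–(0.330,2.000)
cell (0,3): code 1000 → (1.000,3.546)–(0.461,3.000)
cell (1,1): code 0110 → (1.000,1.193)–(2.000,1.038)
cell (1,3): code 1001 → (2.000,3.701)–(1.000,3.546)
cell (2,1): code 0010 → (2.000,1.038)–(2.983,2.000)
cell (2,2): code 0011 → (2.983,2.000)–(2.852,3.000)
cell (2,3): code 0001 → (2.852,3.000)–(2.000,3.701)
total: 8 segments, chained into 1 closed loop(s), length Σ = 8.335515

segments=8 loops=1 length=8.336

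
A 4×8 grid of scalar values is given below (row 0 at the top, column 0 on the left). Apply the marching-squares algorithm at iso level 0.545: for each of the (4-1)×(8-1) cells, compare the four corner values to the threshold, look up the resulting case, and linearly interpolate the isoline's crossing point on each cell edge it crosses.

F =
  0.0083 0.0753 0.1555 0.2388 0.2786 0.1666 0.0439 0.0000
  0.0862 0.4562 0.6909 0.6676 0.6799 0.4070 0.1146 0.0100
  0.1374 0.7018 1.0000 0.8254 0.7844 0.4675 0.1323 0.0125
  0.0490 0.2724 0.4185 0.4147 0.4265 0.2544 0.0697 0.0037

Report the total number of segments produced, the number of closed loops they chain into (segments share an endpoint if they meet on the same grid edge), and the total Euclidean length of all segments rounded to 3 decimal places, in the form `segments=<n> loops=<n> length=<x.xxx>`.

segments=12 loops=1 length=10.088

cell (0,1): code 0100 → (0.727,2.000)–(1.000,1.378)
cell (0,2): code 1100 → (0.714,3.000)–(0.727,2.000)
cell (0,3): code 1100 → (0.664,4.000)–(0.714,3.000)
cell (0,4): code 1000 → (1.000,4.494)–(0.664,4.000)
cell (1,0): code 0100 → (1.362,1.000)–(2.000,0.722)
cell (1,1): code 1110 → (1.000,1.378)–(1.362,1.000)
cell (1,4): code 1001 → (2.000,4.755)–(1.000,4.494)
cell (2,0): code 0010 → (2.000,0.722)–(2.365,1.000)
cell (2,1): code 0011 → (2.365,1.000)–(2.782,2.000)
cell (2,2): code 0011 → (2.782,2.000)–(2.683,3.000)
cell (2,3): code 0011 → (2.683,3.000)–(2.669,4.000)
cell (2,4): code 0001 → (2.669,4.000)–(2.000,4.755)
total: 12 segments, chained into 1 closed loop(s), length Σ = 10.087507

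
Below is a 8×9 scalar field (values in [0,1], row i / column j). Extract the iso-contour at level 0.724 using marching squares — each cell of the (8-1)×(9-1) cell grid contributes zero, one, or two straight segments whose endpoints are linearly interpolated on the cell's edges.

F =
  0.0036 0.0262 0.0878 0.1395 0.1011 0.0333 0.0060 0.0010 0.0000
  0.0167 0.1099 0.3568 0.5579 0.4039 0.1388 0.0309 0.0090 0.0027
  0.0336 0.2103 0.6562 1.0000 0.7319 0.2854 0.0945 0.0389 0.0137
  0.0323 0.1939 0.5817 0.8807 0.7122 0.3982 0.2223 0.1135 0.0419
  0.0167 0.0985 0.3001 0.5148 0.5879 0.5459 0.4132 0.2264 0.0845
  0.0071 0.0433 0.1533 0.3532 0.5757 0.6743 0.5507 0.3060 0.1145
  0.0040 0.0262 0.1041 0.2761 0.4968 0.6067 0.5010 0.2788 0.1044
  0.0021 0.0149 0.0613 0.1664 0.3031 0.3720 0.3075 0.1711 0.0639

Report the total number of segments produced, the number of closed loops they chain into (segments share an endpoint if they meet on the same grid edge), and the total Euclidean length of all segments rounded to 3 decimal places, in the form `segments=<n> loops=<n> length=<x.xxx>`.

cell (1,2): code 0100 → (1.376,3.000)–(2.000,2.197)
cell (1,3): code 1100 → (1.976,4.000)–(1.376,3.000)
cell (1,4): code 1000 → (2.000,4.018)–(1.976,4.000)
cell (2,2): code 0110 → (2.000,2.197)–(3.000,2.476)
cell (2,3): code 1011 → (3.000,3.930)–(2.401,4.000)
cell (2,4): code 0001 → (2.401,4.000)–(2.000,4.018)
cell (3,2): code 0010 → (3.000,2.476)–(3.428,3.000)
cell (3,3): code 0001 → (3.428,3.000)–(3.000,3.930)
total: 8 segments, chained into 1 closed loop(s), length Σ = 5.956378

segments=8 loops=1 length=5.956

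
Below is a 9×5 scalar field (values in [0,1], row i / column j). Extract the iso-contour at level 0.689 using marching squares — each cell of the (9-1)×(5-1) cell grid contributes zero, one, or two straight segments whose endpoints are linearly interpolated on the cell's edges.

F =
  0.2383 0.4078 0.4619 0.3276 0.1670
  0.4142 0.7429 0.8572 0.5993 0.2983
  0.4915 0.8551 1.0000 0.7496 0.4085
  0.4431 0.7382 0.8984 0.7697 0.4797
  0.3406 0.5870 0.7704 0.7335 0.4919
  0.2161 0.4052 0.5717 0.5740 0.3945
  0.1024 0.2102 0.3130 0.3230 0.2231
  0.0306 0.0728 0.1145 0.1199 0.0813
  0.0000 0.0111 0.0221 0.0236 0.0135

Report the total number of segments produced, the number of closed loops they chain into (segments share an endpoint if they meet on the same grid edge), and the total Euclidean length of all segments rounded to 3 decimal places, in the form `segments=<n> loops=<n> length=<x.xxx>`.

cell (0,0): code 0100 → (0.839,1.000)–(1.000,0.836)
cell (0,1): code 1100 → (0.575,2.000)–(0.839,1.000)
cell (0,2): code 1000 → (1.000,2.652)–(0.575,2.000)
cell (1,0): code 0110 → (1.000,0.836)–(2.000,0.543)
cell (1,2): code 1101 → (1.597,3.000)–(1.000,2.652)
cell (1,3): code 1000 → (2.000,3.178)–(1.597,3.000)
cell (2,0): code 0110 → (2.000,0.543)–(3.000,0.833)
cell (2,3): code 1001 → (3.000,3.278)–(2.000,3.178)
cell (3,0): code 0010 → (3.000,0.833)–(3.325,1.000)
cell (3,1): code 0111 → (3.325,1.000)–(4.000,1.556)
cell (3,3): code 1001 → (4.000,3.184)–(3.000,3.278)
cell (4,1): code 0010 → (4.000,1.556)–(4.410,2.000)
cell (4,2): code 0011 → (4.410,2.000)–(4.279,3.000)
cell (4,3): code 0001 → (4.279,3.000)–(4.000,3.184)
total: 14 segments, chained into 1 closed loop(s), length Σ = 10.453632

segments=14 loops=1 length=10.454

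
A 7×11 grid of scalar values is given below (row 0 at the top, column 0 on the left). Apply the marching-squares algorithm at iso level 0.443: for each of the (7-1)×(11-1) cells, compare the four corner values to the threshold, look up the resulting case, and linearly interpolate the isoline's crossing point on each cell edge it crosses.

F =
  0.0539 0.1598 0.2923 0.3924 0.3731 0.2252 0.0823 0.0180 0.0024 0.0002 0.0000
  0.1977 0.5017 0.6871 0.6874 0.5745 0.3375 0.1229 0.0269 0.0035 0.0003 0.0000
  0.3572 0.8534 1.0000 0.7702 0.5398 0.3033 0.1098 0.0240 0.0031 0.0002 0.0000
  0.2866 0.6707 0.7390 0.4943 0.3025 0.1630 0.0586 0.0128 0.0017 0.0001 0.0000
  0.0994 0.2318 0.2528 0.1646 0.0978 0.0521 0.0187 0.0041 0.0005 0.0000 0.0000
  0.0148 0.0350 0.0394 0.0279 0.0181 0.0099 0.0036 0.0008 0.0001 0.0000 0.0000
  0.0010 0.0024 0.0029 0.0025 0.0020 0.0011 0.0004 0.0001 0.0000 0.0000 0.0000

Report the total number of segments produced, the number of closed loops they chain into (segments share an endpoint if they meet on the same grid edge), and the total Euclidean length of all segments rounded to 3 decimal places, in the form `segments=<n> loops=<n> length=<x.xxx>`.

segments=14 loops=1 length=12.188

cell (0,0): code 0100 → (0.828,1.000)–(1.000,0.807)
cell (0,1): code 1100 → (0.382,2.000)–(0.828,1.000)
cell (0,2): code 1100 → (0.172,3.000)–(0.382,2.000)
cell (0,3): code 1100 → (0.347,4.000)–(0.172,3.000)
cell (0,4): code 1000 → (1.000,4.555)–(0.347,4.000)
cell (1,0): code 0110 → (1.000,0.807)–(2.000,0.173)
cell (1,4): code 1001 → (2.000,4.409)–(1.000,4.555)
cell (2,0): code 0110 → (2.000,0.173)–(3.000,0.407)
cell (2,3): code 1011 → (3.000,3.267)–(2.408,4.000)
cell (2,4): code 0001 → (2.408,4.000)–(2.000,4.409)
cell (3,0): code 0010 → (3.000,0.407)–(3.519,1.000)
cell (3,1): code 0011 → (3.519,1.000)–(3.609,2.000)
cell (3,2): code 0011 → (3.609,2.000)–(3.156,3.000)
cell (3,3): code 0001 → (3.156,3.000)–(3.000,3.267)
total: 14 segments, chained into 1 closed loop(s), length Σ = 12.188118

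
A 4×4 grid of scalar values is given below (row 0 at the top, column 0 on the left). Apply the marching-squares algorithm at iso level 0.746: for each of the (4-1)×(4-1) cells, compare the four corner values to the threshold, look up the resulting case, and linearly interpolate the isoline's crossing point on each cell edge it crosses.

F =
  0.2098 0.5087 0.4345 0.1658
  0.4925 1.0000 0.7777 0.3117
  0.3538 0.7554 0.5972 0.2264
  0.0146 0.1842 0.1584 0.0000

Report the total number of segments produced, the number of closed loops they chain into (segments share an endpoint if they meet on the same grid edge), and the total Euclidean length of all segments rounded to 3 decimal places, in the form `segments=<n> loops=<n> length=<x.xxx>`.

cell (0,0): code 0100 → (0.483,1.000)–(1.000,0.500)
cell (0,1): code 1100 → (0.908,2.000)–(0.483,1.000)
cell (0,2): code 1000 → (1.000,2.068)–(0.908,2.000)
cell (1,0): code 0110 → (1.000,0.500)–(2.000,0.977)
cell (1,1): code 1011 → (2.000,1.059)–(1.176,2.000)
cell (1,2): code 0001 → (1.176,2.000)–(1.000,2.068)
cell (2,0): code 0010 → (2.000,0.977)–(2.016,1.000)
cell (2,1): code 0001 → (2.016,1.000)–(2.000,1.059)
total: 8 segments, chained into 1 closed loop(s), length Σ = 4.557999

segments=8 loops=1 length=4.558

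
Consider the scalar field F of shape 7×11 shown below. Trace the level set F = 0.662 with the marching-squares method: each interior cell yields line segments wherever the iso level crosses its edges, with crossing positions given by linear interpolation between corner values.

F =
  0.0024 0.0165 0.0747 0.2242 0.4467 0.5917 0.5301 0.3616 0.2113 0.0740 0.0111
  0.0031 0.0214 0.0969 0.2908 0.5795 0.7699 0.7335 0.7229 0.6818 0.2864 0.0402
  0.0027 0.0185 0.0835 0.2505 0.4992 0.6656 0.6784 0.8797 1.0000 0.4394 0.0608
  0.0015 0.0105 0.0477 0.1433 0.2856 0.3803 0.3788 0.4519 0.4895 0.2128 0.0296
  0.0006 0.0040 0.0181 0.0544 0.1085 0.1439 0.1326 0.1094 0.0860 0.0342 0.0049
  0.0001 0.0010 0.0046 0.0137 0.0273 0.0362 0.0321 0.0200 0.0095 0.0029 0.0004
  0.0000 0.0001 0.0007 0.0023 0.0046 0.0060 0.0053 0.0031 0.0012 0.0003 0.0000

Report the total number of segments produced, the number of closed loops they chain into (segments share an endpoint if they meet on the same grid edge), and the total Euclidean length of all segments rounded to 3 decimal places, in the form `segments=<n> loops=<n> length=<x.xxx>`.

cell (0,4): code 0100 → (0.395,5.000)–(1.000,4.433)
cell (0,5): code 1100 → (0.648,6.000)–(0.395,5.000)
cell (0,6): code 1100 → (0.831,7.000)–(0.648,6.000)
cell (0,7): code 1100 → (0.958,8.000)–(0.831,7.000)
cell (0,8): code 1000 → (1.000,8.050)–(0.958,8.000)
cell (1,4): code 0110 → (1.000,4.433)–(2.000,4.978)
cell (1,8): code 1001 → (2.000,8.603)–(1.000,8.050)
cell (2,4): code 0010 → (2.000,4.978)–(2.013,5.000)
cell (2,5): code 0011 → (2.013,5.000)–(2.055,6.000)
cell (2,6): code 0011 → (2.055,6.000)–(2.509,7.000)
cell (2,7): code 0011 → (2.509,7.000)–(2.662,8.000)
cell (2,8): code 0001 → (2.662,8.000)–(2.000,8.603)
total: 12 segments, chained into 1 closed loop(s), length Σ = 10.263977

segments=12 loops=1 length=10.264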